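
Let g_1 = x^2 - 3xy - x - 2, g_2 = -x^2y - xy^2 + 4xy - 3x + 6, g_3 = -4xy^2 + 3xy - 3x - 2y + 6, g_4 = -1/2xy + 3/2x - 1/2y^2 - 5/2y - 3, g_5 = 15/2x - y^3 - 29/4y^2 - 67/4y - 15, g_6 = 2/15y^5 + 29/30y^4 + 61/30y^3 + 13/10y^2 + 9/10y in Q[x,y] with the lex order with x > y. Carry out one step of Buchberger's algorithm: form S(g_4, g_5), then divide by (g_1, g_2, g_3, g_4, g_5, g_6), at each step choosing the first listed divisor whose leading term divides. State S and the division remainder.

S(g_4, g_5) = -3x + 2/15y^4 + 29/30y^3 + 97/30y^2 + 7y + 6; remainder on division = 2/15y^4 + 17/30y^3 + 1/3y^2 + 3/10y.

lcm(LM(g_4), LM(g_5)) = xy.
S = (lcm/LT(g_4))·g_4 − (lcm/LT(g_5))·g_5 = -3x + 2/15y^4 + 29/30y^3 + 97/30y^2 + 7y + 6.
Reduce S modulo (g_1, g_2, g_3, g_4, g_5, g_6) in that order:
  leading term x: subtract (-2/5)·g_5 from -3x + 2/15y^4 + 29/30y^3 + 97/30y^2 + 7y + 6 → 2/15y^4 + 17/30y^3 + 1/3y^2 + 3/10y
  leading term y^4: no divisor's leading term divides it; move 2/15y^4 to the remainder.
  leading term y^3: no divisor's leading term divides it; move 17/30y^3 to the remainder.
  leading term y^2: no divisor's leading term divides it; move 1/3y^2 to the remainder.
  leading term y: no divisor's leading term divides it; move 3/10y to the remainder.
The remainder 2/15y^4 + 17/30y^3 + 1/3y^2 + 3/10y is nonzero, so it would be added as the next basis element.
This is the inner loop of Buchberger's algorithm — each nonzero remainder becomes a new basis element.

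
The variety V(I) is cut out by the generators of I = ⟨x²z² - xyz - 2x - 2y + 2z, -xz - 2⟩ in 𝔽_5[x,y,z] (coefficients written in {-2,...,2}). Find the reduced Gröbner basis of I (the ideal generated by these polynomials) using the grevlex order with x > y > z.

f_1 = x²z² - xyz - 2x - 2y + 2z, LT = x²z².
f_2 = -xz - 2, LT = xz.

S(f_1,f_2): lcm = x²z². S = -xyz - 2xz - 2x - 2y + 2z.
  reduce S modulo (f_1, f_2):
  remainder -2x + 2z - 1 ≠ 0; add g_3 = -2x + 2z - 1 to the basis.

S(f_1,g_3): lcm = x²z². S = xz³ - xyz + 2xz² - 2x - 2y + 2z.
  reduce S modulo (f_1, f_2, g_3):
  remainder -2z² + z + 1 ≠ 0; add g_4 = -2z² + z + 1 to the basis.

The other S-polynomials (S(f_2,g_3), S(f_1,g_4), S(f_2,g_4), S(g_3,g_4)) all reduce to 0 modulo the current basis, so we have a Gröbner basis.
Inter-reduce: drop elements whose leading term is divisible by another's, tail-reduce, and make monic.

G = {z² + 2z + 2, x - z - 2}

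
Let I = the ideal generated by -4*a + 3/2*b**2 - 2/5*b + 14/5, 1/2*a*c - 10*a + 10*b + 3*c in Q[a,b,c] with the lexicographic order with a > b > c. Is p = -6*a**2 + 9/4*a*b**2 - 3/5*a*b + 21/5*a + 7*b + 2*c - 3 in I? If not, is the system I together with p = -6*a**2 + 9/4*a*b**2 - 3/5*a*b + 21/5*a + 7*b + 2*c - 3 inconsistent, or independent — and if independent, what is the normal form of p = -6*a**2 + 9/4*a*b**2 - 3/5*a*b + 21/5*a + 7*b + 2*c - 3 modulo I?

First compute the reduced Gröbner basis of I by Buchberger's algorithm.
f_1 = -4*a + 3/2*b**2 - 2/5*b + 14/5, LT = a.
f_2 = 1/2*a*c - 10*a + 10*b + 3*c, LT = a*c.

S(f_1,f_2): lcm = a*c. S = 20*a - 3/8*b**2*c + 1/10*b*c - 20*b - 67/10*c.
  leading term a: subtract (-5)·f_1 from 20*a - 3/8*b**2*c + 1/10*b*c - 20*b - 67/10*c → -3/8*b**2*c + 15/2*b**2 + 1/10*b*c - 22*b - 67/10*c + 14
  leading term b**2*c: no divisor's leading term divides it; move -3/8*b**2*c to the remainder.
  leading term b**2: no divisor's leading term divides it; move 15/2*b**2 to the remainder.
  leading term b*c: no divisor's leading term divides it; move 1/10*b*c to the remainder.
  leading term b: no divisor's leading term divides it; move -22*b to the remainder.
  leading term c: no divisor's leading term divides it; move -67/10*c to the remainder.
  leading term 1: no divisor's leading term divides it; move 14 to the remainder.
  remainder -3/8*b**2*c + 15/2*b**2 + 1/10*b*c - 22*b - 67/10*c + 14 ≠ 0; add h_3 = -3/8*b**2*c + 15/2*b**2 + 1/10*b*c - 22*b - 67/10*c + 14 to the basis.

The other S-polynomials (S(f_1,h_3), S(f_2,h_3)) all reduce to 0 modulo the current basis, so we have a Gröbner basis.
Inter-reduce: drop elements whose leading term is divisible by another's, tail-reduce, and make monic.
Reduced Gröbner basis: {a - 3/8*b**2 + 1/10*b - 7/10, b**2*c - 20*b**2 - 4/15*b*c + 176/3*b + 268/15*c - 112/3}.
Label its elements g_1 = a - 3/8*b**2 + 1/10*b - 7/10, g_2 = b**2*c - 20*b**2 - 4/15*b*c + 176/3*b + 268/15*c - 112/3.

Reduce p = -6*a**2 + 9/4*a*b**2 - 3/5*a*b + 21/5*a + 7*b + 2*c - 3 modulo G:
  leading term a**2: subtract (-6*a)·g_1 from -6*a**2 + 9/4*a*b**2 - 3/5*a*b + 21/5*a + 7*b + 2*c - 3 → 7*b + 2*c - 3
  leading term b: no divisor's leading term divides it; move 7*b to the remainder.
  leading term c: no divisor's leading term divides it; move 2*c to the remainder.
  leading term 1: no divisor's leading term divides it; move -3 to the remainder.
  normal form = 7*b + 2*c - 3.
The normal form is nonzero, so p ∉ I. Since p minus its normal form lies in I, I + (p) = I + (r) where r = 7*b + 2*c - 3; decide whether this ideal is the whole ring.
Run Buchberger on G together with r (pairs among the g_i already reduce to 0 since G is a Gröbner basis):
g_1 = a - 3/8*b**2 + 1/10*b - 7/10, LT = a.
g_2 = b**2*c - 20*b**2 - 4/15*b*c + 176/3*b + 268/15*c - 112/3, LT = b**2*c.
r = 7*b + 2*c - 3, LT = b.

S(g_2,r): lcm = b**2*c. S = -20*b**2 - 2/7*b*c**2 + 17/105*b*c + 176/3*b + 268/15*c - 112/3.
  leading term b**2: subtract (-20/7*b)·r from -20*b**2 - 2/7*b*c**2 + 17/105*b*c + 176/3*b + 268/15*c - 112/3 → -2/7*b*c**2 + 617/105*b*c + 1052/21*b + 268/15*c - 112/3
  leading term b*c**2: subtract (-2/49*c**2)·r from -2/7*b*c**2 + 617/105*b*c + 1052/21*b + 268/15*c - 112/3 → 617/105*b*c + 1052/21*b + 4/49*c**3 - 6/49*c**2 + 268/15*c - 112/3
  leading term b*c: subtract (617/735*c)·r from 617/105*b*c + 1052/21*b + 4/49*c**3 - 6/49*c**2 + 268/15*c - 112/3 → 1052/21*b + 4/49*c**3 - 1324/735*c**2 + 14983/735*c - 112/3
  leading term b: subtract (1052/147)·r from 1052/21*b + 4/49*c**3 - 1324/735*c**2 + 14983/735*c - 112/3 → 4/49*c**3 - 1324/735*c**2 + 4463/735*c - 2332/147
  leading term c**3: no divisor's leading term divides it; move 4/49*c**3 to the remainder.
  leading term c**2: no divisor's leading term divides it; move -1324/735*c**2 to the remainder.
  leading term c: no divisor's leading term divides it; move 4463/735*c to the remainder.
  leading term 1: no divisor's leading term divides it; move -2332/147 to the remainder.
  remainder 4/49*c**3 - 1324/735*c**2 + 4463/735*c - 2332/147 ≠ 0; add m_4 = 4/49*c**3 - 1324/735*c**2 + 4463/735*c - 2332/147 to the basis.

The other S-polynomials (S(g_1,g_2), S(g_1,r), S(g_1,m_4), S(g_2,m_4), S(r,m_4)) all reduce to 0 modulo the current basis, so we have a Gröbner basis.
Inter-reduce: drop elements whose leading term is divisible by another's, tail-reduce, and make monic.
Reduced Gröbner basis: {a - 3/98*c**2 + 31/490*c - 1423/1960, b + 2/7*c - 3/7, c**3 - 331/15*c**2 + 4463/60*c - 583/3}.
The reduced Gröbner basis of I + (p) is {a - 3/98*c**2 + 31/490*c - 1423/1960, b + 2/7*c - 3/7, c**3 - 331/15*c**2 + 4463/60*c - 583/3} ≠ {1}, a proper ideal, so the enlarged system stays consistent: p is independent of I, with normal form 7*b + 2*c - 3.

-6*a**2 + 9/4*a*b**2 - 3/5*a*b + 21/5*a + 7*b + 2*c - 3 is independent of I; its normal form modulo I is 7*b + 2*c - 3.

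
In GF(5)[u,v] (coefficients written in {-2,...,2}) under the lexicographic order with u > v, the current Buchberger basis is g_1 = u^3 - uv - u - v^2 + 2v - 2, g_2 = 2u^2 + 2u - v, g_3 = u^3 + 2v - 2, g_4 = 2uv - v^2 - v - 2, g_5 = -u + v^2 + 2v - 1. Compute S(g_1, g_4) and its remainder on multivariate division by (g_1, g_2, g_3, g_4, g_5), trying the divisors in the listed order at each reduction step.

lcm(LM(g_1), LM(g_4)) = u^3v.
S = (lcm/LT(g_1))·g_1 − (lcm/LT(g_4))·g_4 = -2u^2v^2 - 2u^2v + u^2 - uv^2 - uv - v^3 + 2v^2 - 2v.
Reduce S modulo (g_1, g_2, g_3, g_4, g_5) in that order:
  leading term u^2v^2: subtract (-v^2)·g_2 from -2u^2v^2 - 2u^2v + u^2 - uv^2 - uv - v^3 + 2v^2 - 2v → -2u^2v + u^2 + uv^2 - uv - 2v^3 + 2v^2 - 2v
  leading term u^2v: subtract (-v)·g_2 from -2u^2v + u^2 + uv^2 - uv - 2v^3 + 2v^2 - 2v → u^2 + uv^2 + uv - 2v^3 + v^2 - 2v
  leading term u^2: subtract (-2)·g_2 from u^2 + uv^2 + uv - 2v^3 + v^2 - 2v → uv^2 + uv - u - 2v^3 + v^2 + v
  leading term uv^2: subtract (-2v)·g_4 from uv^2 + uv - u - 2v^3 + v^2 + v → uv - u + v^3 - v^2 + 2v
  leading term uv: subtract (-2)·g_4 from uv - u + v^3 - v^2 + 2v → -u + v^3 + 2v^2 + 1
  leading term u: subtract (1)·g_5 from -u + v^3 + 2v^2 + 1 → v^3 + v^2 - 2v + 2
  leading term v^3: no divisor's leading term divides it; move v^3 to the remainder.
  leading term v^2: no divisor's leading term divides it; move v^2 to the remainder.
  leading term v: no divisor's leading term divides it; move -2v to the remainder.
  leading term 1: no divisor's leading term divides it; move 2 to the remainder.
The remainder v^3 + v^2 - 2v + 2 is nonzero, so it would be added as the next basis element.

S(g_1, g_4) = -2u^2v^2 - 2u^2v + u^2 - uv^2 - uv - v^3 + 2v^2 - 2v; remainder on division = v^3 + v^2 - 2v + 2.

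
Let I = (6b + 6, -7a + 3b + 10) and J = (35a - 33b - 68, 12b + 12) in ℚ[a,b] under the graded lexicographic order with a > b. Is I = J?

Yes, the ideals are equal.

For a fixed monomial order, each ideal has a unique reduced Gröbner basis; comparing bases decides equality.
Buchberger on the first generating set:
f_1 = 6b + 6, LT = b.
f_2 = -7a + 3b + 10, LT = a.

The S-polynomials (S(f_1,f_2)) all reduce to 0 modulo the current basis, so we have a Gröbner basis.
Inter-reduce: drop elements whose leading term is divisible by another's, tail-reduce, and make monic.
Reduced Gröbner basis: {a - 1, b + 1}.

Buchberger on the second generating set:
h_1 = 35a - 33b - 68, LT = a.
h_2 = 12b + 12, LT = b.

The S-polynomials (S(h_1,h_2)) all reduce to 0 modulo the current basis, so we have a Gröbner basis.
Inter-reduce: drop elements whose leading term is divisible by another's, tail-reduce, and make monic.
Reduced Gröbner basis: {a - 1, b + 1}.

The two bases agree; hence the ideals are identical.
The choice of monomial ordering does not affect the verdict — as long as both bases are computed under the same ordering, their equality decides ideal equality.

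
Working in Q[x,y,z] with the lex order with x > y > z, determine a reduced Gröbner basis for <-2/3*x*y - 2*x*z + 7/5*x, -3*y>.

f_1 = -2/3*x*y - 2*x*z + 7/5*x, LT = x*y.
f_2 = -3*y, LT = y.

S(f_1,f_2): lcm = x*y. S = 3*x*z - 21/10*x.
  leading term x*z: no divisor's leading term divides it; move 3*x*z to the remainder.
  leading term x: no divisor's leading term divides it; move -21/10*x to the remainder.
  remainder 3*x*z - 21/10*x ≠ 0; add g_3 = 3*x*z - 21/10*x to the basis.

The other S-polynomials (S(f_1,g_3), S(f_2,g_3)) all reduce to 0 modulo the current basis, so we have a Gröbner basis.
Inter-reduce: drop elements whose leading term is divisible by another's, tail-reduce, and make monic.

G = {x*z - 7/10*x, y}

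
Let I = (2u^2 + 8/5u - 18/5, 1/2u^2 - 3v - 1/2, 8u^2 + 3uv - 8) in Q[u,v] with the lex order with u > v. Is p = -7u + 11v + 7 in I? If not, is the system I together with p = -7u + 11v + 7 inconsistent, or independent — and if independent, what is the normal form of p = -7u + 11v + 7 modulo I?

-7u + 11v + 7 lies in I (it reduces to 0).

First compute the reduced Gröbner basis of I by Buchberger's algorithm.
f_1 = 2u^2 + 8/5u - 18/5, LT = u^2.
f_2 = 1/2u^2 - 3v - 1/2, LT = u^2.
f_3 = 8u^2 + 3uv - 8, LT = u^2.

S(f_1,f_2): lcm = u^2. S = 4/5u + 6v - 4/5.
  leading term u: no divisor's leading term divides it; move 4/5u to the remainder.
  leading term v: no divisor's leading term divides it; move 6v to the remainder.
  leading term 1: no divisor's leading term divides it; move -4/5 to the remainder.
  remainder 4/5u + 6v - 4/5 ≠ 0; add h_4 = 4/5u + 6v - 4/5 to the basis.

S(f_1,f_3): lcm = u^2. S = -3/8uv + 4/5u - 4/5.
  leading term uv: subtract (-15/32v)·h_4 from -3/8uv + 4/5u - 4/5 → 4/5u + 45/16v^2 - 3/8v - 4/5
  leading term u: subtract (1)·h_4 from 4/5u + 45/16v^2 - 3/8v - 4/5 → 45/16v^2 - 51/8v
  leading term v^2: no divisor's leading term divides it; move 45/16v^2 to the remainder.
  leading term v: no divisor's leading term divides it; move -51/8v to the remainder.
  remainder 45/16v^2 - 51/8v ≠ 0; add h_5 = 45/16v^2 - 51/8v to the basis.

S(f_1,h_4): lcm = u^2. S = -15/2uv + 9/5u - 9/5.
  leading term uv: subtract (-75/8v)·h_4 from -15/2uv + 9/5u - 9/5 → 9/5u + 225/4v^2 - 15/2v - 9/5
  leading term u: subtract (9/4)·h_4 from 9/5u + 225/4v^2 - 15/2v - 9/5 → 225/4v^2 - 21v
  leading term v^2: subtract (20)·h_5 from 225/4v^2 - 21v → 213/2v
  leading term v: no divisor's leading term divides it; move 213/2v to the remainder.
  remainder 213/2v ≠ 0; add h_6 = 213/2v to the basis.

The other S-polynomials (S(f_2,f_3), S(f_2,h_4), S(f_3,h_4), S(f_1,h_5), S(f_2,h_5), S(f_3,h_5), S(h_4,h_5), S(f_1,h_6), S(f_2,h_6), S(f_3,h_6), S(h_4,h_6), S(h_5,h_6)) all reduce to 0 modulo the current basis, so we have a Gröbner basis.
Inter-reduce: drop elements whose leading term is divisible by another's, tail-reduce, and make monic.
Reduced Gröbner basis: {u - 1, v}.
Label its elements g_1 = u - 1, g_2 = v.

Reduce p = -7u + 11v + 7 modulo G:
  leading term u: subtract (-7)·g_1 from -7u + 11v + 7 → 11v
  leading term v: subtract (11)·g_2 from 11v → 0
  normal form = 0.
Since the normal form is 0, p ∈ I.

Ideal membership is decidable via reduction modulo a Gröbner basis.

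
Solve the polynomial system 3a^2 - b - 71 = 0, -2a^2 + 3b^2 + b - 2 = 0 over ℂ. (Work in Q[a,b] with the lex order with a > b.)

Compute a lex Gröbner basis by Buchberger's algorithm.
f_1 = 3a^2 - b - 71, LT = a^2.
f_2 = -2a^2 + 3b^2 + b - 2, LT = a^2.

S(f_1,f_2): lcm = a^2. S = 3/2b^2 + 1/6b - 74/3.
  reduce S modulo (f_1, f_2):
  remainder 3/2b^2 + 1/6b - 74/3 ≠ 0; add h_3 = 3/2b^2 + 1/6b - 74/3 to the basis.

The other S-polynomials (S(f_1,h_3), S(f_2,h_3)) all reduce to 0 modulo the current basis, so we have a Gröbner basis.
Inter-reduce: drop elements whose leading term is divisible by another's, tail-reduce, and make monic.
Reduced Gröbner basis: {a^2 - 1/3b - 71/3, b^2 + 1/9b - 148/9}.

Elimination: the polynomial b^2 + 1/9b - 148/9 lies in the elimination ideal for b, so b ∈ {-37/9, 4}. For each such b, the remaining basis elements (now univariate) give the rest of the solution.
  b = -37/9: the earlier basis element becomes a^2 - 602/27 = 0, giving a = -sqrt(1806)/9, sqrt(1806)/9 — points (-sqrt(1806)/9, -37/9), (sqrt(1806)/9, -37/9).
  b = 4: the earlier basis element becomes a^2 - 25 = 0, giving a = -5, 5 — points (-5, 4), (5, 4).

{(-sqrt(1806)/9, -37/9), (sqrt(1806)/9, -37/9), (-5, 4), (5, 4)}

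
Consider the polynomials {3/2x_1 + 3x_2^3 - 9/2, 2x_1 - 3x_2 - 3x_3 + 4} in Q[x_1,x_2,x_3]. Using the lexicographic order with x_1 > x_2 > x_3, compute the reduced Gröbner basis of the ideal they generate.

f_1 = 3/2x_1 + 3x_2^3 - 9/2, LT = x_1.
f_2 = 2x_1 - 3x_2 - 3x_3 + 4, LT = x_1.

S(f_1,f_2): lcm = x_1. S = 2x_2^3 + 3/2x_2 + 3/2x_3 - 5.
  leading term x_2^3: no divisor's leading term divides it; move 2x_2^3 to the remainder.
  leading term x_2: no divisor's leading term divides it; move 3/2x_2 to the remainder.
  leading term x_3: no divisor's leading term divides it; move 3/2x_3 to the remainder.
  leading term 1: no divisor's leading term divides it; move -5 to the remainder.
  remainder 2x_2^3 + 3/2x_2 + 3/2x_3 - 5 ≠ 0; add g_3 = 2x_2^3 + 3/2x_2 + 3/2x_3 - 5 to the basis.

S(f_1,g_3): leading monomials are coprime, so the S-polynomial reduces to 0 (Buchberger's first criterion).
S(f_2,g_3): leading monomials are coprime, so the S-polynomial reduces to 0 (Buchberger's first criterion).
Every S-polynomial of the final basis reduces to 0, so we have a Gröbner basis.
Inter-reduce: drop elements whose leading term is divisible by another's, tail-reduce, and make monic.

G = {x_1 - 3/2x_2 - 3/2x_3 + 2, x_2^3 + 3/4x_2 + 3/4x_3 - 5/2}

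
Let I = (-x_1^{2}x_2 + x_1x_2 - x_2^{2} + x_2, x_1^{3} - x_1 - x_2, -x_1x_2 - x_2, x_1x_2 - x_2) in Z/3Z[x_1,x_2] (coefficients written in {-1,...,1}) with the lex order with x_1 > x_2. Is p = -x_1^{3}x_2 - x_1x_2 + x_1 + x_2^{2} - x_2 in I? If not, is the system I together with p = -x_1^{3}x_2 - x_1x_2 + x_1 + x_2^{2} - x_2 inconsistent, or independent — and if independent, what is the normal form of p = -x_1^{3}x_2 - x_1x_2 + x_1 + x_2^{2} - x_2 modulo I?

First compute the reduced Gröbner basis of I by Buchberger's algorithm.
f_1 = -x_1^{2}x_2 + x_1x_2 - x_2^{2} + x_2, LT = x_1^{2}x_2.
f_2 = x_1^{3} - x_1 - x_2, LT = x_1^{3}.
f_3 = -x_1x_2 - x_2, LT = x_1x_2.
f_4 = x_1x_2 - x_2, LT = x_1x_2.

S(f_1,f_2): lcm = x_1^{3}x_2. S = -x_1^{2}x_2 + x_1x_2^{2} + x_2^{2}.
  reduce S modulo (f_1, f_2, f_3, f_4):
  remainder x_2^{2} ≠ 0; add h_5 = x_2^{2} to the basis.

S(f_1,f_3): lcm = x_1^{2}x_2. S = x_1x_2 + x_2^{2} - x_2.
  reduce S modulo (f_1, f_2, f_3, f_4, h_5):
  remainder x_2 ≠ 0; add h_6 = x_2 to the basis.

The other S-polynomials (S(f_1,f_4), S(f_2,f_3), S(f_2,f_4), S(f_3,f_4), S(f_1,h_5), S(f_2,h_5), S(f_3,h_5), S(f_4,h_5), S(f_1,h_6), S(f_2,h_6), S(f_3,h_6), S(f_4,h_6), S(h_5,h_6)) all reduce to 0 modulo the current basis, so we have a Gröbner basis.
Inter-reduce: drop elements whose leading term is divisible by another's, tail-reduce, and make monic.
Reduced Gröbner basis: {x_1^{3} - x_1, x_2}.
Label its elements g_1 = x_1^{3} - x_1, g_2 = x_2.

Reduce p = -x_1^{3}x_2 - x_1x_2 + x_1 + x_2^{2} - x_2 modulo G:
  leading term x_1^{3}x_2: subtract (-x_2)·g_1 from -x_1^{3}x_2 - x_1x_2 + x_1 + x_2^{2} - x_2 → x_1x_2 + x_1 + x_2^{2} - x_2
  leading term x_1x_2: subtract (x_1)·g_2 from x_1x_2 + x_1 + x_2^{2} - x_2 → x_1 + x_2^{2} - x_2
  leading term x_1: no divisor's leading term divides it; move x_1 to the remainder.
  leading term x_2^{2}: subtract (x_2)·g_2 from x_2^{2} - x_2 → -x_2
  leading term x_2: subtract (-1)·g_2 from -x_2 → 0
  normal form = x_1.
The normal form is nonzero, so p ∉ I. Since p minus its normal form lies in I, I + (p) = I + (r) where r = x_1; decide whether this ideal is the whole ring.
Run Buchberger on G together with r (pairs among the g_i already reduce to 0 since G is a Gröbner basis):
g_1 = x_1^{3} - x_1, LT = x_1^{3}.
g_2 = x_2, LT = x_2.
r = x_1, LT = x_1.

The S-polynomials (S(g_1,g_2), S(g_1,r), S(g_2,r)) all reduce to 0 modulo the current basis, so we have a Gröbner basis.
Inter-reduce: drop elements whose leading term is divisible by another's, tail-reduce, and make monic.
Reduced Gröbner basis: {x_1, x_2}.
The reduced Gröbner basis of I + (p) is {x_1, x_2} ≠ {1}, a proper ideal, so the enlarged system stays consistent: p is independent of I, with normal form x_1.

-x_1^{3}x_2 - x_1x_2 + x_1 + x_2^{2} - x_2 is independent of I; its normal form modulo I is x_1.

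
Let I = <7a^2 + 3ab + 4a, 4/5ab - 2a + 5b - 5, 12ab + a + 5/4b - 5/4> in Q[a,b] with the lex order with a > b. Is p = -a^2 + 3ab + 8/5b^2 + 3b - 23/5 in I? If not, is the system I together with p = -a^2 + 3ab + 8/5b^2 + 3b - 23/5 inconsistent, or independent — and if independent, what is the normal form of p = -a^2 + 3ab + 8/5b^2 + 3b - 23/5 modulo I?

-a^2 + 3ab + 8/5b^2 + 3b - 23/5 lies in I (it reduces to 0).

First compute the reduced Gröbner basis of I by Buchberger's algorithm.
f_1 = 7a^2 + 3ab + 4a, LT = a^2.
f_2 = 4/5ab - 2a + 5b - 5, LT = ab.
f_3 = 12ab + a + 5/4b - 5/4, LT = ab.

S(f_1,f_2): lcm = a^2b. S = 5/2a^2 + 3/7ab^2 - 159/28ab + 25/4a.
  leading term a^2: subtract (5/14)·f_1 from 5/2a^2 + 3/7ab^2 - 159/28ab + 25/4a → 3/7ab^2 - 27/4ab + 135/28a
  leading term ab^2: subtract (15/28b)·f_2 from 3/7ab^2 - 27/4ab + 135/28a → -159/28ab + 135/28a - 75/28b^2 + 75/28b
  leading term ab: subtract (-795/112)·f_2 from -159/28ab + 135/28a - 75/28b^2 + 75/28b → -75/8a - 75/28b^2 + 4275/112b - 3975/112
  leading term a: no divisor's leading term divides it; move -75/8a to the remainder.
  leading term b^2: no divisor's leading term divides it; move -75/28b^2 to the remainder.
  leading term b: no divisor's leading term divides it; move 4275/112b to the remainder.
  leading term 1: no divisor's leading term divides it; move -3975/112 to the remainder.
  remainder -75/8a - 75/28b^2 + 4275/112b - 3975/112 ≠ 0; add h_4 = -75/8a - 75/28b^2 + 4275/112b - 3975/112 to the basis.

S(f_1,f_3): lcm = a^2b. S = -1/12a^2 + 3/7ab^2 + 157/336ab + 5/48a.
  leading term a^2: subtract (-1/84)·f_1 from -1/12a^2 + 3/7ab^2 + 157/336ab + 5/48a → 3/7ab^2 + 169/336ab + 17/112a
  leading term ab^2: subtract (15/28b)·f_2 from 3/7ab^2 + 169/336ab + 17/112a → 529/336ab + 17/112a - 75/28b^2 + 75/28b
  leading term ab: subtract (2645/1344)·f_2 from 529/336ab + 17/112a - 75/28b^2 + 75/28b → 2747/672a - 75/28b^2 - 1375/192b + 13225/1344
  leading term a: subtract (-2747/6300)·h_4 from 2747/672a - 75/28b^2 - 1375/192b + 13225/1344 → -9047/2352b^2 + 22301/2352b - 2209/392
  leading term b^2: no divisor's leading term divides it; move -9047/2352b^2 to the remainder.
  leading term b: no divisor's leading term divides it; move 22301/2352b to the remainder.
  leading term 1: no divisor's leading term divides it; move -2209/392 to the remainder.
  remainder -9047/2352b^2 + 22301/2352b - 2209/392 ≠ 0; add h_5 = -9047/2352b^2 + 22301/2352b - 2209/392 to the basis.

S(f_2,f_3): lcm = ab. S = -31/12a + 295/48b - 295/48.
  leading term a: subtract (62/225)·h_4 from -31/12a + 295/48b - 295/48 → 31/42b^2 - 1469/336b + 407/112
  leading term b^2: subtract (-1736/9047)·h_5 from 31/42b^2 - 1469/336b + 407/112 → -369495/144752b + 369495/144752
  leading term b: no divisor's leading term divides it; move -369495/144752b to the remainder.
  leading term 1: no divisor's leading term divides it; move 369495/144752 to the remainder.
  remainder -369495/144752b + 369495/144752 ≠ 0; add h_6 = -369495/144752b + 369495/144752 to the basis.

The other S-polynomials (S(f_1,h_4), S(f_2,h_4), S(f_3,h_4), S(f_1,h_5), S(f_2,h_5), S(f_3,h_5), S(h_4,h_5), S(f_1,h_6), S(f_2,h_6), S(f_3,h_6), S(h_4,h_6), S(h_5,h_6)) all reduce to 0 modulo the current basis, so we have a Gröbner basis.
Inter-reduce: drop elements whose leading term is divisible by another's, tail-reduce, and make monic.
Reduced Gröbner basis: {a, b - 1}.
Label its elements g_1 = a, g_2 = b - 1.

Reduce p = -a^2 + 3ab + 8/5b^2 + 3b - 23/5 modulo G:
  leading term a^2: subtract (-a)·g_1 from -a^2 + 3ab + 8/5b^2 + 3b - 23/5 → 3ab + 8/5b^2 + 3b - 23/5
  leading term ab: subtract (3b)·g_1 from 3ab + 8/5b^2 + 3b - 23/5 → 8/5b^2 + 3b - 23/5
  leading term b^2: subtract (8/5b)·g_2 from 8/5b^2 + 3b - 23/5 → 23/5b - 23/5
  leading term b: subtract (23/5)·g_2 from 23/5b - 23/5 → 0
  normal form = 0.
Since the normal form is 0, p ∈ I.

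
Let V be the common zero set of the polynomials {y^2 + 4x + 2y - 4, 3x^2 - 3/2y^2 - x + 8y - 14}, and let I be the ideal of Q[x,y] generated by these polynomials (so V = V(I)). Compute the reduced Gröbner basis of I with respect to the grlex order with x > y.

G = {x^2 + 5/3x + 11/3y - 20/3, y^2 + 4x + 2y - 4}

f_1 = y^2 + 4x + 2y - 4, LT = y^2.
f_2 = 3x^2 - 3/2y^2 - x + 8y - 14, LT = x^2.

The S-polynomials (S(f_1,f_2)) all reduce to 0 modulo the current basis, so we have a Gröbner basis.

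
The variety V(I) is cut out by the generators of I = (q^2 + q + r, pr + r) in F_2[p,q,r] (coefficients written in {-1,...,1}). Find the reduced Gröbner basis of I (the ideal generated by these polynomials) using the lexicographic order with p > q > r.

G = {pr + r, q^2 + q + r}

f_1 = q^2 + q + r, LT = q^2.
f_2 = pr + r, LT = pr.

The S-polynomials (S(f_1,f_2)) all reduce to 0 modulo the current basis, so we have a Gröbner basis.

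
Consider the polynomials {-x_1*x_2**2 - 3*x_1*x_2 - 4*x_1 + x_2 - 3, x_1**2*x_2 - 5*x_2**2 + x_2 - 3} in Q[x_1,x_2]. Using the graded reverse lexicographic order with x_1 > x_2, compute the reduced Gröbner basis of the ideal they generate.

G = {x_1**3 + 3/4*x_1**2 - 17/4*x_1*x_2 + 13/4*x_1 - 15/4*x_2, x_1**2*x_2 - 5*x_2**2 + x_2 - 3, x_1*x_2**2 + 3*x_1*x_2 + 4*x_1 - x_2 + 3, x_2**3 + 4/5*x_1**2 - 1/5*x_1*x_2 + 14/5*x_2**2 + 3/5*x_1 + 9/5}

Buchberger's algorithm terminates because the ascending chain of leading-term ideals stabilizes.

f_1 = -x_1*x_2**2 - 3*x_1*x_2 - 4*x_1 + x_2 - 3, LT = x_1*x_2**2.
f_2 = x_1**2*x_2 - 5*x_2**2 + x_2 - 3, LT = x_1**2*x_2.

S(f_1,f_2): lcm = x_1**2*x_2**2. S = 3*x_1**2*x_2 + 5*x_2**3 + 4*x_1**2 - x_1*x_2 - x_2**2 + 3*x_1 + 3*x_2.
  leading term x_1**2*x_2: subtract (3)·f_2 from 3*x_1**2*x_2 + 5*x_2**3 + 4*x_1**2 - x_1*x_2 - x_2**2 + 3*x_1 + 3*x_2 → 5*x_2**3 + 4*x_1**2 - x_1*x_2 + 14*x_2**2 + 3*x_1 + 9
  leading term x_2**3: no divisor's leading term divides it; move 5*x_2**3 to the remainder.
  leading term x_1**2: no divisor's leading term divides it; move 4*x_1**2 to the remainder.
  leading term x_1*x_2: no divisor's leading term divides it; move -x_1*x_2 to the remainder.
  leading term x_2**2: no divisor's leading term divides it; move 14*x_2**2 to the remainder.
  leading term x_1: no divisor's leading term divides it; move 3*x_1 to the remainder.
  leading term 1: no divisor's leading term divides it; move 9 to the remainder.
  remainder 5*x_2**3 + 4*x_1**2 - x_1*x_2 + 14*x_2**2 + 3*x_1 + 9 ≠ 0; add g_3 = 5*x_2**3 + 4*x_1**2 - x_1*x_2 + 14*x_2**2 + 3*x_1 + 9 to the basis.

S(f_1,g_3): lcm = x_1*x_2**3. S = -4/5*x_1**3 + 1/5*x_1**2*x_2 + 1/5*x_1*x_2**2 - 3/5*x_1**2 + 4*x_1*x_2 - x_2**2 - 9/5*x_1 + 3*x_2.
  leading term x_1**3: no divisor's leading term divides it; move -4/5*x_1**3 to the remainder.
  leading term x_1**2*x_2: subtract (1/5)·f_2 from 1/5*x_1**2*x_2 + 1/5*x_1*x_2**2 - 3/5*x_1**2 + 4*x_1*x_2 - x_2**2 - 9/5*x_1 + 3*x_2 → 1/5*x_1*x_2**2 - 3/5*x_1**2 + 4*x_1*x_2 - 9/5*x_1 + 14/5*x_2 + 3/5
  leading term x_1*x_2**2: subtract (-1/5)·f_1 from 1/5*x_1*x_2**2 - 3/5*x_1**2 + 4*x_1*x_2 - 9/5*x_1 + 14/5*x_2 + 3/5 → -3/5*x_1**2 + 17/5*x_1*x_2 - 13/5*x_1 + 3*x_2
  leading term x_1**2: no divisor's leading term divides it; move -3/5*x_1**2 to the remainder.
  leading term x_1*x_2: no divisor's leading term divides it; move 17/5*x_1*x_2 to the remainder.
  leading term x_1: no divisor's leading term divides it; move -13/5*x_1 to the remainder.
  leading term x_2: no divisor's leading term divides it; move 3*x_2 to the remainder.
  remainder -4/5*x_1**3 - 3/5*x_1**2 + 17/5*x_1*x_2 - 13/5*x_1 + 3*x_2 ≠ 0; add g_4 = -4/5*x_1**3 - 3/5*x_1**2 + 17/5*x_1*x_2 - 13/5*x_1 + 3*x_2 to the basis.

The other S-polynomials (S(f_2,g_3), S(f_1,g_4), S(f_2,g_4), S(g_3,g_4)) all reduce to 0 modulo the current basis, so we have a Gröbner basis.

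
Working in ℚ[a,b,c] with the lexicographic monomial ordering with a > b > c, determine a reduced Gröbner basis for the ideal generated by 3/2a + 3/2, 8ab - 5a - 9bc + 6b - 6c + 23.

G = {a + 1, bc + 2/9b + ⅔c - 28/9}

f_1 = 3/2a + 3/2, LT = a.
f_2 = 8ab - 5a - 9bc + 6b - 6c + 23, LT = ab.

S(f_1,f_2): lcm = ab. S = ⅝a + 9/8bc + ¼b + ¾c - 23/8.
  leading term a: subtract (5/12)·f_1 from ⅝a + 9/8bc + ¼b + ¾c - 23/8 → 9/8bc + ¼b + ¾c - 7/2
  leading term bc: no divisor's leading term divides it; move 9/8bc to the remainder.
  leading term b: no divisor's leading term divides it; move ¼b to the remainder.
  leading term c: no divisor's leading term divides it; move ¾c to the remainder.
  leading term 1: no divisor's leading term divides it; move -7/2 to the remainder.
  remainder 9/8bc + ¼b + ¾c - 7/2 ≠ 0; add g_3 = 9/8bc + ¼b + ¾c - 7/2 to the basis.

The other S-polynomials (S(f_1,g_3), S(f_2,g_3)) all reduce to 0 modulo the current basis, so we have a Gröbner basis.
Inter-reduce: drop elements whose leading term is divisible by another's, tail-reduce, and make monic.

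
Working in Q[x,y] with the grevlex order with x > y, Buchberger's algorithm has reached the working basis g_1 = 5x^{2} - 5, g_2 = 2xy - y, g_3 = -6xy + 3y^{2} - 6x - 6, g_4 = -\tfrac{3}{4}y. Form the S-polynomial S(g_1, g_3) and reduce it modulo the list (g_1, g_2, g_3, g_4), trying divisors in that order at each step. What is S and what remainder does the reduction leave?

S(g_1, g_3) = \tfrac{1}{2}xy^{2} - x^{2} - x - y; remainder on division = -x - 1.

lcm(LM(g_1), LM(g_3)) = x^{2}y.
S = (lcm/LT(g_1))·g_1 − (lcm/LT(g_3))·g_3 = \tfrac{1}{2}xy^{2} - x^{2} - x - y.
Reduce S modulo (g_1, g_2, g_3, g_4) in that order:
  leading term xy^{2}: subtract (\tfrac{1}{4}y)·g_2 from \tfrac{1}{2}xy^{2} - x^{2} - x - y → -x^{2} + \tfrac{1}{4}y^{2} - x - y
  leading term x^{2}: subtract (-\tfrac{1}{5})·g_1 from -x^{2} + \tfrac{1}{4}y^{2} - x - y → \tfrac{1}{4}y^{2} - x - y - 1
  leading term y^{2}: subtract (-\tfrac{1}{3}y)·g_4 from \tfrac{1}{4}y^{2} - x - y - 1 → -x - y - 1
  leading term x: no divisor's leading term divides it; move -x to the remainder.
  leading term y: subtract (\tfrac{4}{3})·g_4 from -y - 1 → -1
  leading term 1: no divisor's leading term divides it; move -1 to the remainder.
The remainder -x - 1 is nonzero, so it would be added as the next basis element.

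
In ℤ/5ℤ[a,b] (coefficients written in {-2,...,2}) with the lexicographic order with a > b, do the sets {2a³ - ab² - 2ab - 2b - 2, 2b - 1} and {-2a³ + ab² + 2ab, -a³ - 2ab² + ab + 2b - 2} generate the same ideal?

No, the ideals differ.

Equality of ideals is decidable: compute both reduced Gröbner bases (unique for the ordering) and check whether they agree.
Buchberger on the first generating set:
f_1 = 2a³ - ab² - 2ab - 2b - 2, LT = a³.
f_2 = 2b - 1, LT = b.

The S-polynomials (S(f_1,f_2)) all reduce to 0 modulo the current basis, so we have a Gröbner basis.
Inter-reduce: drop elements whose leading term is divisible by another's, tail-reduce, and make monic.
Reduced Gröbner basis: {a³ + 1, b + 2}.

Buchberger on the second generating set:
h_1 = -2a³ + ab² + 2ab, LT = a³.
h_2 = -a³ - 2ab² + ab + 2b - 2, LT = a³.

S(h_1,h_2): lcm = a³. S = 2b - 2.
  leading term b: no divisor's leading term divides it; move 2b to the remainder.
  leading term 1: no divisor's leading term divides it; move -2 to the remainder.
  remainder 2b - 2 ≠ 0; add k_3 = 2b - 2 to the basis.

The other S-polynomials (S(h_1,k_3), S(h_2,k_3)) all reduce to 0 modulo the current basis, so we have a Gröbner basis.
Inter-reduce: drop elements whose leading term is divisible by another's, tail-reduce, and make monic.
Reduced Gröbner basis: {a³ + a, b - 1}.

The bases are distinct; the ideals are different.
The same test decides containment: I ⊆ J iff every generator of I reduces to 0 modulo a Gröbner basis of J.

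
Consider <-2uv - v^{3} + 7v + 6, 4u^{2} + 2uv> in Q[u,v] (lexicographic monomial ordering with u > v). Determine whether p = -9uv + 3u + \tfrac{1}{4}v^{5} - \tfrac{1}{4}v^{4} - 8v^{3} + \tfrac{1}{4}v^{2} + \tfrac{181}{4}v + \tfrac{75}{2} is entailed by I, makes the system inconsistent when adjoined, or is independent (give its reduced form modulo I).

-9uv + 3u + \tfrac{1}{4}v^{5} - \tfrac{1}{4}v^{4} - 8v^{3} + \tfrac{1}{4}v^{2} + \tfrac{181}{4}v + \tfrac{75}{2} lies in I (it reduces to 0).

First compute the reduced Gröbner basis of I by Buchberger's algorithm.
f_1 = -2uv - v^{3} + 7v + 6, LT = uv.
f_2 = 4u^{2} + 2uv, LT = u^{2}.

S(f_1,f_2): lcm = u^{2}v. S = \tfrac{1}{2}uv^{3} - \tfrac{1}{2}uv^{2} - \tfrac{7}{2}uv - 3u.
  reduce S modulo (f_1, f_2):
  remainder -3u - \tfrac{1}{4}v^{5} + \tfrac{1}{4}v^{4} + \tfrac{7}{2}v^{3} - \tfrac{1}{4}v^{2} - \tfrac{55}{4}v - \tfrac{21}{2} ≠ 0; add h_3 = -3u - \tfrac{1}{4}v^{5} + \tfrac{1}{4}v^{4} + \tfrac{7}{2}v^{3} - \tfrac{1}{4}v^{2} - \tfrac{55}{4}v - \tfrac{21}{2} to the basis.

S(f_1,h_3): lcm = uv. S = -\tfrac{1}{12}v^{6} + \tfrac{1}{12}v^{5} + \tfrac{7}{6}v^{4} + \tfrac{5}{12}v^{3} - \tfrac{55}{12}v^{2} - 7v - 3.
  reduce S modulo (f_1, f_2, h_3):
  remainder -\tfrac{1}{12}v^{6} + \tfrac{1}{12}v^{5} + \tfrac{7}{6}v^{4} + \tfrac{5}{12}v^{3} - \tfrac{55}{12}v^{2} - 7v - 3 ≠ 0; add h_4 = -\tfrac{1}{12}v^{6} + \tfrac{1}{12}v^{5} + \tfrac{7}{6}v^{4} + \tfrac{5}{12}v^{3} - \tfrac{55}{12}v^{2} - 7v - 3 to the basis.

The other S-polynomials (S(f_2,h_3), S(f_1,h_4), S(f_2,h_4), S(h_3,h_4)) all reduce to 0 modulo the current basis, so we have a Gröbner basis.
Inter-reduce: drop elements whose leading term is divisible by another's, tail-reduce, and make monic.
Reduced Gröbner basis: {u + \tfrac{1}{12}v^{5} - \tfrac{1}{12}v^{4} - \tfrac{7}{6}v^{3} + \tfrac{1}{12}v^{2} + \tfrac{55}{12}v + \tfrac{7}{2}, v^{6} - v^{5} - 14v^{4} - 5v^{3} + 55v^{2} + 84v + 36}.
Label its elements g_1 = u + \tfrac{1}{12}v^{5} - \tfrac{1}{12}v^{4} - \tfrac{7}{6}v^{3} + \tfrac{1}{12}v^{2} + \tfrac{55}{12}v + \tfrac{7}{2}, g_2 = v^{6} - v^{5} - 14v^{4} - 5v^{3} + 55v^{2} + 84v + 36.

Reduce p = -9uv + 3u + \tfrac{1}{4}v^{5} - \tfrac{1}{4}v^{4} - 8v^{3} + \tfrac{1}{4}v^{2} + \tfrac{181}{4}v + \tfrac{75}{2} modulo G:
  leading term uv: subtract (-9v)·g_1 from -9uv + 3u + \tfrac{1}{4}v^{5} - \tfrac{1}{4}v^{4} - 8v^{3} + \tfrac{1}{4}v^{2} + \tfrac{181}{4}v + \tfrac{75}{2} → 3u + \tfrac{3}{4}v^{6} - \tfrac{1}{2}v^{5} - \tfrac{43}{4}v^{4} - \tfrac{29}{4}v^{3} + \tfrac{83}{2}v^{2} + \tfrac{307}{4}v + \tfrac{75}{2}
  leading term u: subtract (3)·g_1 from 3u + \tfrac{3}{4}v^{6} - \tfrac{1}{2}v^{5} - \tfrac{43}{4}v^{4} - \tfrac{29}{4}v^{3} + \tfrac{83}{2}v^{2} + \tfrac{307}{4}v + \tfrac{75}{2} → \tfrac{3}{4}v^{6} - \tfrac{3}{4}v^{5} - \tfrac{21}{2}v^{4} - \tfrac{15}{4}v^{3} + \tfrac{165}{4}v^{2} + 63v + 27
  leading term v^{6}: subtract (\tfrac{3}{4})·g_2 from \tfrac{3}{4}v^{6} - \tfrac{3}{4}v^{5} - \tfrac{21}{2}v^{4} - \tfrac{15}{4}v^{3} + \tfrac{165}{4}v^{2} + 63v + 27 → 0
  normal form = 0.
Since the normal form is 0, p ∈ I.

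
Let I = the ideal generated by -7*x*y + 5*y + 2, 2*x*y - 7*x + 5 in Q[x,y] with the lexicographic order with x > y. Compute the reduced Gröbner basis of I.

Buchberger's algorithm terminates because the ascending chain of leading-term ideals stabilizes.

f_1 = -7*x*y + 5*y + 2, LT = x*y.
f_2 = 2*x*y - 7*x + 5, LT = x*y.

S(f_1,f_2): lcm = x*y. S = 7/2*x - 5/7*y - 39/14.
  reduce S modulo (f_1, f_2):
  remainder 7/2*x - 5/7*y - 39/14 ≠ 0; add g_3 = 7/2*x - 5/7*y - 39/14 to the basis.

S(f_1,g_3): lcm = x*y. S = 10/49*y**2 + 4/49*y - 2/7.
  reduce S modulo (f_1, f_2, g_3):
  remainder 10/49*y**2 + 4/49*y - 2/7 ≠ 0; add g_4 = 10/49*y**2 + 4/49*y - 2/7 to the basis.

The other S-polynomials (S(f_2,g_3), S(f_1,g_4), S(f_2,g_4), S(g_3,g_4)) all reduce to 0 modulo the current basis, so we have a Gröbner basis.
Inter-reduce: drop elements whose leading term is divisible by another's, tail-reduce, and make monic.

G = {x - 10/49*y - 39/49, y**2 + 2/5*y - 7/5}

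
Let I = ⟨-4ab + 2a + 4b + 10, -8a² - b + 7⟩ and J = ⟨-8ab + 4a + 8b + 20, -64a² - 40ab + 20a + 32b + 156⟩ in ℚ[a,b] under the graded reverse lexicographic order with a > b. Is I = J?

Two ideals are equal iff their reduced Gröbner bases coincide (the reduced basis is unique for a fixed ordering).
Buchberger on the first generating set:
f_1 = -4ab + 2a + 4b + 10, LT = ab.
f_2 = -8a² - b + 7, LT = a².

S(f_1,f_2): lcm = a²b. S = -½a² - ab - ⅛b² - 5/2a + ⅞b.
  leading term a²: subtract (1/16)·f_2 from -½a² - ab - ⅛b² - 5/2a + ⅞b → -ab - ⅛b² - 5/2a + 15/16b - 7/16
  leading term ab: subtract (¼)·f_1 from -ab - ⅛b² - 5/2a + 15/16b - 7/16 → -⅛b² - 3a - 1/16b - 47/16
  leading term b²: no divisor's leading term divides it; move -⅛b² to the remainder.
  leading term a: no divisor's leading term divides it; move -3a to the remainder.
  leading term b: no divisor's leading term divides it; move -1/16b to the remainder.
  leading term 1: no divisor's leading term divides it; move -47/16 to the remainder.
  remainder -⅛b² - 3a - 1/16b - 47/16 ≠ 0; add g_3 = -⅛b² - 3a - 1/16b - 47/16 to the basis.

The other S-polynomials (S(f_1,g_3), S(f_2,g_3)) all reduce to 0 modulo the current basis, so we have a Gröbner basis.
Inter-reduce: drop elements whose leading term is divisible by another's, tail-reduce, and make monic.
Reduced Gröbner basis: {a² + ⅛b - ⅞, ab - ½a - b - 5/2, b² + 24a + ½b + 47/2}.

Buchberger on the second generating set:
h_1 = -8ab + 4a + 8b + 20, LT = ab.
h_2 = -64a² - 40ab + 20a + 32b + 156, LT = a².

S(h_1,h_2): lcm = a²b. S = -⅝ab² - ½a² - 11/16ab + ½b² - 5/2a + 39/16b.
  leading term ab²: subtract (5/64b)·h_1 from -⅝ab² - ½a² - 11/16ab + ½b² - 5/2a + 39/16b → -½a² - ab - ⅛b² - 5/2a + ⅞b
  leading term a²: subtract (1/128)·h_2 from -½a² - ab - ⅛b² - 5/2a + ⅞b → -11/16ab - ⅛b² - 85/32a + ⅝b - 39/32
  leading term ab: subtract (11/128)·h_1 from -11/16ab - ⅛b² - 85/32a + ⅝b - 39/32 → -⅛b² - 3a - 1/16b - 47/16
  leading term b²: no divisor's leading term divides it; move -⅛b² to the remainder.
  leading term a: no divisor's leading term divides it; move -3a to the remainder.
  leading term b: no divisor's leading term divides it; move -1/16b to the remainder.
  leading term 1: no divisor's leading term divides it; move -47/16 to the remainder.
  remainder -⅛b² - 3a - 1/16b - 47/16 ≠ 0; add k_3 = -⅛b² - 3a - 1/16b - 47/16 to the basis.

The other S-polynomials (S(h_1,k_3), S(h_2,k_3)) all reduce to 0 modulo the current basis, so we have a Gröbner basis.
Inter-reduce: drop elements whose leading term is divisible by another's, tail-reduce, and make monic.
Reduced Gröbner basis: {a² + ⅛b - ⅞, ab - ½a - b - 5/2, b² + 24a + ½b + 47/2}.

These coincide, so the ideals are equal.
The same test decides containment: I ⊆ J iff every generator of I reduces to 0 modulo a Gröbner basis of J.

Yes, the ideals are equal.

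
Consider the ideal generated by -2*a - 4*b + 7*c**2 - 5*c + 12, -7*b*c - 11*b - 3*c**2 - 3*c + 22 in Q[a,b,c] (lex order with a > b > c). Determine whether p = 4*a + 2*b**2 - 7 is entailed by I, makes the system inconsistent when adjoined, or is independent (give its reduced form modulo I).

First compute the reduced Gröbner basis of I by Buchberger's algorithm.
f_1 = -2*a - 4*b + 7*c**2 - 5*c + 12, LT = a.
f_2 = -7*b*c - 11*b - 3*c**2 - 3*c + 22, LT = b*c.

The S-polynomials (S(f_1,f_2)) all reduce to 0 modulo the current basis, so we have a Gröbner basis.
Inter-reduce: drop elements whose leading term is divisible by another's, tail-reduce, and make monic.
Reduced Gröbner basis: {a + 2*b - 7/2*c**2 + 5/2*c - 6, b*c + 11/7*b + 3/7*c**2 + 3/7*c - 22/7}.
Label its elements g_1 = a + 2*b - 7/2*c**2 + 5/2*c - 6, g_2 = b*c + 11/7*b + 3/7*c**2 + 3/7*c - 22/7.

Reduce p = 4*a + 2*b**2 - 7 modulo G:
  leading term a: subtract (4)·g_1 from 4*a + 2*b**2 - 7 → 2*b**2 - 8*b + 14*c**2 - 10*c + 17
  leading term b**2: no divisor's leading term divides it; move 2*b**2 to the remainder.
  leading term b: no divisor's leading term divides it; move -8*b to the remainder.
  leading term c**2: no divisor's leading term divides it; move 14*c**2 to the remainder.
  leading term c: no divisor's leading term divides it; move -10*c to the remainder.
  leading term 1: no divisor's leading term divides it; move 17 to the remainder.
  normal form = 2*b**2 - 8*b + 14*c**2 - 10*c + 17.
The normal form is nonzero, so p ∉ I. Since p minus its normal form lies in I, I + (p) = I + (r) where r = 2*b**2 - 8*b + 14*c**2 - 10*c + 17; decide whether this ideal is the whole ring.
Run Buchberger on G together with r (pairs among the g_i already reduce to 0 since G is a Gröbner basis):
g_1 = a + 2*b - 7/2*c**2 + 5/2*c - 6, LT = a.
g_2 = b*c + 11/7*b + 3/7*c**2 + 3/7*c - 22/7, LT = b*c.
r = 2*b**2 - 8*b + 14*c**2 - 10*c + 17, LT = b**2.

S(g_2,r): lcm = b**2*c. S = 11/7*b**2 + 3/7*b*c**2 + 31/7*b*c - 22/7*b - 7*c**3 + 5*c**2 - 17/2*c.
  leading term b**2: subtract (11/14)·r from 11/7*b**2 + 3/7*b*c**2 + 31/7*b*c - 22/7*b - 7*c**3 + 5*c**2 - 17/2*c → 3/7*b*c**2 + 31/7*b*c + 22/7*b - 7*c**3 - 6*c**2 - 9/14*c - 187/14
  leading term b*c**2: subtract (3/7*c)·g_2 from 3/7*b*c**2 + 31/7*b*c + 22/7*b - 7*c**3 - 6*c**2 - 9/14*c - 187/14 → 184/49*b*c + 22/7*b - 352/49*c**3 - 303/49*c**2 + 69/98*c - 187/14
  leading term b*c: subtract (184/49)·g_2 from 184/49*b*c + 22/7*b - 352/49*c**3 - 303/49*c**2 + 69/98*c - 187/14 → -946/343*b - 352/49*c**3 - 2673/343*c**2 - 621/686*c - 1067/686
  leading term b: no divisor's leading term divides it; move -946/343*b to the remainder.
  leading term c**3: no divisor's leading term divides it; move -352/49*c**3 to the remainder.
  leading term c**2: no divisor's leading term divides it; move -2673/343*c**2 to the remainder.
  leading term c: no divisor's leading term divides it; move -621/686*c to the remainder.
  leading term 1: no divisor's leading term divides it; move -1067/686 to the remainder.
  remainder -946/343*b - 352/49*c**3 - 2673/343*c**2 - 621/686*c - 1067/686 ≠ 0; add m_4 = -946/343*b - 352/49*c**3 - 2673/343*c**2 - 621/686*c - 1067/686 to the basis.

S(g_2,m_4): lcm = b*c. S = 11/7*b - 112/43*c**4 - 243/86*c**3 + 1329/13244*c**2 - 163/1204*c - 22/7.
  leading term b: subtract (-49/86)·m_4 from 11/7*b - 112/43*c**4 - 243/86*c**3 + 1329/13244*c**2 - 163/1204*c - 22/7 → -112/43*c**4 - 595/86*c**3 - 8211/1892*c**2 - 28/43*c - 693/172
  leading term c**4: no divisor's leading term divides it; move -112/43*c**4 to the remainder.
  leading term c**3: no divisor's leading term divides it; move -595/86*c**3 to the remainder.
  leading term c**2: no divisor's leading term divides it; move -8211/1892*c**2 to the remainder.
  leading term c: no divisor's leading term divides it; move -28/43*c to the remainder.
  leading term 1: no divisor's leading term divides it; move -693/172 to the remainder.
  remainder -112/43*c**4 - 595/86*c**3 - 8211/1892*c**2 - 28/43*c - 693/172 ≠ 0; add m_5 = -112/43*c**4 - 595/86*c**3 - 8211/1892*c**2 - 28/43*c - 693/172 to the basis.

The other S-polynomials (S(g_1,g_2), S(g_1,r), S(g_1,m_4), S(r,m_4), S(g_1,m_5), S(g_2,m_5), S(r,m_5), S(m_4,m_5)) all reduce to 0 modulo the current basis, so we have a Gröbner basis.
Inter-reduce: drop elements whose leading term is divisible by another's, tail-reduce, and make monic.
Reduced Gröbner basis: {a - 224/43*c**3 - 787/86*c**2 + 872/473*c - 613/86, b + 112/43*c**3 + 243/86*c**2 + 621/1892*c + 97/172, c**4 + 85/32*c**3 + 1173/704*c**2 + 1/4*c + 99/64}.
The reduced Gröbner basis of I + (p) is {a - 224/43*c**3 - 787/86*c**2 + 872/473*c - 613/86, b + 112/43*c**3 + 243/86*c**2 + 621/1892*c + 97/172, c**4 + 85/32*c**3 + 1173/704*c**2 + 1/4*c + 99/64} ≠ {1}, a proper ideal, so the enlarged system stays consistent: p is independent of I, with normal form 2*b**2 - 8*b + 14*c**2 - 10*c + 17.

4*a + 2*b**2 - 7 is independent of I; its normal form modulo I is 2*b**2 - 8*b + 14*c**2 - 10*c + 17.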